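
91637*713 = 65337181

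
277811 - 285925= - 8114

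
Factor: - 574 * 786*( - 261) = 117753804  =  2^2*3^3*7^1*29^1*41^1*131^1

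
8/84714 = 4/42357 = 0.00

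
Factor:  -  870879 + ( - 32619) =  - 2^1*3^1*150583^1 = - 903498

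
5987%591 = 77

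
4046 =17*238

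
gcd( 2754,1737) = 9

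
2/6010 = 1/3005 = 0.00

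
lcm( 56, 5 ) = 280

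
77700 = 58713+18987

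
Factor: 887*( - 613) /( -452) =543731/452 = 2^ ( - 2 )*113^( - 1) *613^1* 887^1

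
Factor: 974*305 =2^1*5^1*61^1*487^1= 297070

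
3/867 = 1/289 = 0.00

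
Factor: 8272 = 2^4*11^1*47^1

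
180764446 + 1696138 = 182460584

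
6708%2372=1964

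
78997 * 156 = 12323532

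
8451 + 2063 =10514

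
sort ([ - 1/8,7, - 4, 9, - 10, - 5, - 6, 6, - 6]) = [- 10,-6,-6 ,-5, - 4, - 1/8, 6, 7,9 ]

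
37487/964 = 38 + 855/964 = 38.89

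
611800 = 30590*20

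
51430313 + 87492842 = 138923155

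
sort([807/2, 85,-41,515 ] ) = [ - 41, 85, 807/2, 515]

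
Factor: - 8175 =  - 3^1*5^2*109^1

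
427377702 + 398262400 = 825640102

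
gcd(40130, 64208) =8026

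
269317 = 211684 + 57633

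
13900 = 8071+5829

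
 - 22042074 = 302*( - 72987) 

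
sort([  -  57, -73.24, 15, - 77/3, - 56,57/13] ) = [-73.24,-57, - 56, - 77/3,57/13,15 ]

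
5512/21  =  262 + 10/21 = 262.48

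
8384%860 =644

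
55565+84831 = 140396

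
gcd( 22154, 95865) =11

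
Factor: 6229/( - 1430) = -2^( - 1 ) * 5^(-1 )*11^(-1)*13^( - 1 )*6229^1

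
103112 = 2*51556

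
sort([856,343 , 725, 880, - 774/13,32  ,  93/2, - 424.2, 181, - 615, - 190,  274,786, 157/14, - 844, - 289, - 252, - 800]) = [ - 844, - 800, - 615, - 424.2, - 289, - 252, - 190 , - 774/13, 157/14,32,93/2,181,274,343,725 , 786,856,  880]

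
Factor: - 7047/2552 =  - 243/88 = - 2^( -3)*3^5*11^(-1)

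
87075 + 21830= 108905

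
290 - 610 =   -  320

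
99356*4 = 397424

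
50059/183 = 273 + 100/183= 273.55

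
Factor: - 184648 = -2^3*23081^1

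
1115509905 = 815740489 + 299769416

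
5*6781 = 33905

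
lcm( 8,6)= 24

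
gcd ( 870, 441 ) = 3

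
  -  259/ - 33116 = 259/33116  =  0.01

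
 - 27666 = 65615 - 93281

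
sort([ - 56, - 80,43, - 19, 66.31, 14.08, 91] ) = [ - 80, - 56, - 19,14.08, 43, 66.31,91] 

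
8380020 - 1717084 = 6662936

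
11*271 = 2981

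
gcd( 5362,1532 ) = 766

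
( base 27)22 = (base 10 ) 56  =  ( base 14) 40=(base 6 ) 132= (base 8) 70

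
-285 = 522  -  807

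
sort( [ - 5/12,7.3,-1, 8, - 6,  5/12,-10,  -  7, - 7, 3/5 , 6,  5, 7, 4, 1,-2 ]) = [-10, - 7, - 7, - 6 ,-2, - 1,- 5/12, 5/12, 3/5, 1,4,  5, 6, 7, 7.3,8 ] 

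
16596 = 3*5532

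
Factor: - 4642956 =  - 2^2*3^2*128971^1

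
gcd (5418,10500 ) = 42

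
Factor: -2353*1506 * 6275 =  - 22236202950 = -2^1*3^1 * 5^2*13^1*181^1*251^2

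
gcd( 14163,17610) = 3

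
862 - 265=597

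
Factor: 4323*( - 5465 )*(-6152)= 145342199640=2^3 * 3^1 * 5^1*11^1 * 131^1*769^1*1093^1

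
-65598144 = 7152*( - 9172)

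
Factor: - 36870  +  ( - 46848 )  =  -83718 = - 2^1*3^2*4651^1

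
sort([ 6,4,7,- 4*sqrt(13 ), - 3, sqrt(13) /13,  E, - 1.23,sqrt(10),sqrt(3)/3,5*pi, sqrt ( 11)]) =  [-4* sqrt(13),-3, - 1.23,sqrt( 13)/13,sqrt (3 ) /3, E,sqrt(10 ), sqrt(11),4,6, 7 , 5*pi ] 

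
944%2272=944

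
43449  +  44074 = 87523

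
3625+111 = 3736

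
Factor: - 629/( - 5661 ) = 3^(-2) = 1/9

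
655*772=505660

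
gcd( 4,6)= 2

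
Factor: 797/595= 5^( - 1)*7^( - 1 )*17^( - 1)*797^1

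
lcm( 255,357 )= 1785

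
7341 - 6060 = 1281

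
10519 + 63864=74383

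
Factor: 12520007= 17^1 * 736471^1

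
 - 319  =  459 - 778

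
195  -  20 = 175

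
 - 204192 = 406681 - 610873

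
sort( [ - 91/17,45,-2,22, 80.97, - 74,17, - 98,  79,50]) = [-98, - 74, - 91/17,  -  2,  17, 22,45, 50,79,80.97]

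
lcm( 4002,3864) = 112056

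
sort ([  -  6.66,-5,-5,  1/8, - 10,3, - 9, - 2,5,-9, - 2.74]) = [ - 10,- 9 , - 9, - 6.66,  -  5, - 5, - 2.74, - 2,1/8,3, 5] 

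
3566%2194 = 1372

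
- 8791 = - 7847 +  - 944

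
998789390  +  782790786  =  1781580176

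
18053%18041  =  12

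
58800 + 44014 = 102814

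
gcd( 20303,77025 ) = 79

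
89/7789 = 89/7789 = 0.01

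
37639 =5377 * 7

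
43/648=43/648= 0.07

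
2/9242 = 1/4621 = 0.00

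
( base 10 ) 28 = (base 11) 26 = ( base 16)1c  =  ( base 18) 1a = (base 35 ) s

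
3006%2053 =953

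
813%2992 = 813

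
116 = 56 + 60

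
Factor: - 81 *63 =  - 5103 = - 3^6*7^1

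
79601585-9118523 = 70483062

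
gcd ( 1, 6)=1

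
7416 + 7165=14581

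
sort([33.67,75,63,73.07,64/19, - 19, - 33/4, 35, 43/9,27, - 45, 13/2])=[ -45, - 19, - 33/4,64/19, 43/9,13/2 , 27,33.67,35,63,73.07,75]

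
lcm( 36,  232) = 2088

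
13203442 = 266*49637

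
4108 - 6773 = -2665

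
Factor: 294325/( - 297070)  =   - 2^( - 1)*5^1*193^1*487^( - 1 ) = - 965/974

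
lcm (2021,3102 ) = 133386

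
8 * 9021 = 72168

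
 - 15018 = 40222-55240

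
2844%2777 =67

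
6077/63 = 6077/63 = 96.46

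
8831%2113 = 379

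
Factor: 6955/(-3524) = - 2^( - 2) * 5^1*13^1 * 107^1*881^ (-1)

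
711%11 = 7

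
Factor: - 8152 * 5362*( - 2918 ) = 127548768032 = 2^5*7^1 * 383^1 * 1019^1*1459^1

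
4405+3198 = 7603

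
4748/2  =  2374 = 2374.00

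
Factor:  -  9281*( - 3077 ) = 17^1*181^1* 9281^1 = 28557637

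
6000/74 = 81 + 3/37=81.08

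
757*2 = 1514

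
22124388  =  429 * 51572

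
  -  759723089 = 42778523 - 802501612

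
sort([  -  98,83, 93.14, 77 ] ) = [ - 98, 77 , 83,93.14] 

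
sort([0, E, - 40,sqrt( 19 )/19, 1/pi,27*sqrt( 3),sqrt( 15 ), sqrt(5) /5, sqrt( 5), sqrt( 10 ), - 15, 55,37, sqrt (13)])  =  [ - 40, -15 , 0, sqrt( 19) /19, 1/pi,sqrt( 5 ) /5, sqrt( 5), E,sqrt(10 ),sqrt( 13), sqrt( 15),  37, 27*sqrt( 3 ), 55] 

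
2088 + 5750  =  7838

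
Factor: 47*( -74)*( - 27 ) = 2^1*3^3*37^1*47^1= 93906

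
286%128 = 30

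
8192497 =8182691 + 9806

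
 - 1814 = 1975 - 3789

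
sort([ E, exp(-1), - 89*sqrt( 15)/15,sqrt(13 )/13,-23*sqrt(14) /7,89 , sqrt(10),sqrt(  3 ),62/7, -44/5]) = [ - 89*sqrt(15 ) /15, - 23*sqrt(14 ) /7, -44/5, sqrt ( 13 ) /13,exp( - 1), sqrt(3 ),E,sqrt( 10), 62/7  ,  89]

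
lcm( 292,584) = 584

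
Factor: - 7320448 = - 2^7*57191^1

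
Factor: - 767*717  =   -3^1*13^1*59^1*239^1 = - 549939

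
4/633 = 4/633 = 0.01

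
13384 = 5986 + 7398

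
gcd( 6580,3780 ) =140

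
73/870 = 73/870=0.08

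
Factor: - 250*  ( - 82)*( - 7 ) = -2^2*5^3*7^1*41^1 = - 143500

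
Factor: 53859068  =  2^2*727^1*18521^1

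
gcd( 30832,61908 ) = 4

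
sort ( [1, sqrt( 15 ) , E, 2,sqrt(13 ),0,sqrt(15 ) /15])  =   [ 0,sqrt( 15 ) /15,1,2, E,sqrt(13 ),sqrt( 15)]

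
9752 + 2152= 11904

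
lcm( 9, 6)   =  18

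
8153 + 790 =8943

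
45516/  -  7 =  - 45516/7 = - 6502.29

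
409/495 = 409/495 = 0.83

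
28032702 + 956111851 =984144553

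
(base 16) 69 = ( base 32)39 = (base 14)77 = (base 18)5F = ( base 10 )105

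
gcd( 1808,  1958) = 2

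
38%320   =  38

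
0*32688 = 0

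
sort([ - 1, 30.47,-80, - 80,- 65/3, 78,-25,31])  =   [ - 80, - 80,-25,-65/3,-1, 30.47, 31, 78] 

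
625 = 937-312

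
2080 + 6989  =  9069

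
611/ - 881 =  - 1+270/881= - 0.69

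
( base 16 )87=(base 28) 4N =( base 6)343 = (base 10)135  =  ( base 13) a5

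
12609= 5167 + 7442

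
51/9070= 51/9070 = 0.01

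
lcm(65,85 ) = 1105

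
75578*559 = 42248102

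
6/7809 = 2/2603 = 0.00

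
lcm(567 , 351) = 7371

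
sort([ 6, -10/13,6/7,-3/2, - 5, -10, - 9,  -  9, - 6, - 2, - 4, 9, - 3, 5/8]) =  [ - 10,-9, -9, -6, -5,-4, - 3, - 2, - 3/2, - 10/13, 5/8, 6/7, 6, 9]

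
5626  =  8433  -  2807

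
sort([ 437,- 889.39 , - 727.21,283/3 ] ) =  [ - 889.39, - 727.21, 283/3, 437]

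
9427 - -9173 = 18600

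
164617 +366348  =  530965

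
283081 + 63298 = 346379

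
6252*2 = 12504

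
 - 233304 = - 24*9721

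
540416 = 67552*8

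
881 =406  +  475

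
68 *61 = 4148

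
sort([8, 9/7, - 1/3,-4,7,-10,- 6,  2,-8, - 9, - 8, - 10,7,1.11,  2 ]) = [-10,  -  10, - 9, - 8,  -  8, - 6, - 4,  -  1/3, 1.11,  9/7, 2,2,7, 7,  8] 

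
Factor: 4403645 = 5^1*880729^1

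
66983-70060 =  - 3077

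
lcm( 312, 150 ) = 7800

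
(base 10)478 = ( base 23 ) ki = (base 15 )21D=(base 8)736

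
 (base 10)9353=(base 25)EO3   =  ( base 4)2102021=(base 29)B3F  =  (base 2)10010010001001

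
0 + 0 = 0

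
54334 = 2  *27167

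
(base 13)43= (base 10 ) 55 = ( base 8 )67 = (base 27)21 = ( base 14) 3d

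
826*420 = 346920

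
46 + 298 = 344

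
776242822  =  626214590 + 150028232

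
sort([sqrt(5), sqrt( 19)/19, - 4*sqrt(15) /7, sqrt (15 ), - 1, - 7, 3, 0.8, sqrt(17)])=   [- 7,  -  4*sqrt ( 15 ) /7, - 1, sqrt(19) /19,  0.8, sqrt(5),  3,  sqrt(15 ),  sqrt( 17)]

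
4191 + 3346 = 7537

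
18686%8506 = 1674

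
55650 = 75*742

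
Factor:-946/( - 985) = 2^1*5^( - 1)*11^1*43^1*197^( - 1)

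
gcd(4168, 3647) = 521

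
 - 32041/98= - 32041/98 =- 326.95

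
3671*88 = 323048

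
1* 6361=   6361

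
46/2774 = 23/1387 =0.02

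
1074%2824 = 1074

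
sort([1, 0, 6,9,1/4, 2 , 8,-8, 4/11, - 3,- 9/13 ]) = [- 8, - 3, - 9/13,0, 1/4,4/11, 1, 2 , 6, 8,9 ]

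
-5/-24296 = 5/24296 = 0.00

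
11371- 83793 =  - 72422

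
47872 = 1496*32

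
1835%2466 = 1835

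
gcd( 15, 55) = 5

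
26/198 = 13/99  =  0.13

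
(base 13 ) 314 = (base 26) k4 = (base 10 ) 524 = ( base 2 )1000001100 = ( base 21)13k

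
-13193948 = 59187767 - 72381715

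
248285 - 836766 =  - 588481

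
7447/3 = 7447/3 = 2482.33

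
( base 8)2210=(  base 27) 1fq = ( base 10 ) 1160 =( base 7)3245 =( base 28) 1DC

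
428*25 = 10700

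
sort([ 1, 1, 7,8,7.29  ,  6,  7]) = [1,1,6,7,7,7.29, 8]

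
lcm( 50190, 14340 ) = 100380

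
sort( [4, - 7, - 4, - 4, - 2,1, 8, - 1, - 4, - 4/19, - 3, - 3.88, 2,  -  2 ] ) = [ - 7 , - 4, - 4 , - 4, - 3.88, - 3,  -  2, - 2,  -  1,-4/19,1, 2,4, 8]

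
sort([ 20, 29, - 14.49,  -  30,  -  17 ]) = [-30,-17, - 14.49,20,29 ] 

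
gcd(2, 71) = 1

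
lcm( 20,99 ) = 1980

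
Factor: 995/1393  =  5/7 = 5^1  *7^(-1)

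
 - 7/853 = - 7/853  =  -0.01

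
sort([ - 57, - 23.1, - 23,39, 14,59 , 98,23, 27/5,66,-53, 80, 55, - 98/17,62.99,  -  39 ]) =[ - 57, - 53, - 39, - 23.1, - 23, - 98/17,  27/5,14,23,39, 55,59 , 62.99,  66,80,98 ]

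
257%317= 257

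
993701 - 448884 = 544817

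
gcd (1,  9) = 1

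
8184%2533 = 585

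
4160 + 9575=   13735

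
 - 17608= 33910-51518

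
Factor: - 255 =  - 3^1*5^1*17^1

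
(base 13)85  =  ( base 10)109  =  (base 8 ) 155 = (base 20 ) 59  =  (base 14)7b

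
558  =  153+405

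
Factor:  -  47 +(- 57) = -2^3*13^1 = - 104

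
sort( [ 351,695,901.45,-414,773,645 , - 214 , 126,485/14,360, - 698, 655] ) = [  -  698,  -  414, - 214,485/14, 126,351, 360, 645,655,  695,773, 901.45 ] 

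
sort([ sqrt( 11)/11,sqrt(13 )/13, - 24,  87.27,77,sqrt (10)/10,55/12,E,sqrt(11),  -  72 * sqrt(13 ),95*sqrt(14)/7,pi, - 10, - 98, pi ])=[ - 72 * sqrt (13),  -  98,-24, - 10 , sqrt( 13 ) /13 , sqrt(11)/11,sqrt( 10) /10,E,pi, pi, sqrt( 11),  55/12,95*sqrt( 14 )/7,77,87.27] 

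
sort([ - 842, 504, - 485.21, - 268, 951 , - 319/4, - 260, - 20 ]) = [ - 842,  -  485.21, - 268,  -  260,- 319/4, - 20,  504,951] 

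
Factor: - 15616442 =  - 2^1*19^1*29^1*37^1*383^1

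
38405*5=192025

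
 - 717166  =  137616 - 854782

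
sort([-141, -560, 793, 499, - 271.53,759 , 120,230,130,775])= [-560, - 271.53, - 141, 120, 130, 230, 499 , 759,  775 , 793]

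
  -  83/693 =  - 83/693= - 0.12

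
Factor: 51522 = 2^1*3^1 * 31^1*277^1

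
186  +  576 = 762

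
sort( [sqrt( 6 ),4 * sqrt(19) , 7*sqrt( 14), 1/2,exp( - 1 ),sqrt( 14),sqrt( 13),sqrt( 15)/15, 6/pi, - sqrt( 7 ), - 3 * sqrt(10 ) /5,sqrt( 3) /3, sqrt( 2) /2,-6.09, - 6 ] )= [-6.09,-6, - sqrt(7),-3 * sqrt( 10)/5,sqrt( 15) /15, exp( - 1),1/2,sqrt( 3 ) /3,sqrt( 2) /2,6/pi,sqrt( 6),sqrt( 13) , sqrt(14), 4 * sqrt( 19), 7 *sqrt(14) ]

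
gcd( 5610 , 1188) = 66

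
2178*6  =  13068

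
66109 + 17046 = 83155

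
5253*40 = 210120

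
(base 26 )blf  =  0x1F3D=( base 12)4765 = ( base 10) 7997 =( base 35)6ih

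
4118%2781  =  1337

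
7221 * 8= 57768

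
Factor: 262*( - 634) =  - 166108 = - 2^2* 131^1*317^1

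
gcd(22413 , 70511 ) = 1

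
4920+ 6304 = 11224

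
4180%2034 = 112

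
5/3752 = 5/3752 = 0.00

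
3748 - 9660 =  - 5912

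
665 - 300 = 365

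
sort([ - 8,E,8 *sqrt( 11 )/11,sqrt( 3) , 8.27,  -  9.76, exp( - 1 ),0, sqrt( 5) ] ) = [-9.76, - 8,0,  exp(-1 ), sqrt(  3), sqrt( 5 ) , 8*sqrt(11)/11,E, 8.27 ] 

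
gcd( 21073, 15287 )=1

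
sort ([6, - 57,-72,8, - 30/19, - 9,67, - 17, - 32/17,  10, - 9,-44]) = [  -  72, - 57, - 44, - 17,-9,-9,- 32/17,-30/19, 6,8,  10,67 ]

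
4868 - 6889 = -2021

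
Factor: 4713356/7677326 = 2^1 * 37^1 * 919^( - 1) * 4177^(-1 )*31847^1 = 2356678/3838663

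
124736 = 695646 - 570910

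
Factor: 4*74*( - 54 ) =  - 2^4 * 3^3* 37^1 = - 15984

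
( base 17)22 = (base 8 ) 44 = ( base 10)36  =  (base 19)1H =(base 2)100100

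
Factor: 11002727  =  37^1*297371^1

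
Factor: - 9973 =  - 9973^1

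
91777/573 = 160+97/573=160.17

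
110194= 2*55097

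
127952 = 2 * 63976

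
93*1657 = 154101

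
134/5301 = 134/5301=0.03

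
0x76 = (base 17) 6g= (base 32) 3M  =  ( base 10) 118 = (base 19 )64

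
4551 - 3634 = 917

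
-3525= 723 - 4248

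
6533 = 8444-1911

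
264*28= 7392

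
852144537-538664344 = 313480193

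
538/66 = 8 + 5/33 = 8.15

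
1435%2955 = 1435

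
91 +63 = 154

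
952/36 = 238/9 = 26.44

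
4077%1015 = 17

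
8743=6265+2478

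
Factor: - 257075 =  - 5^2 * 7^1*13^1*113^1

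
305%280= 25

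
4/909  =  4/909= 0.00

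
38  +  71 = 109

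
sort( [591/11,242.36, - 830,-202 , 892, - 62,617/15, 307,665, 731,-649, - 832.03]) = [ - 832.03,  -  830, - 649,-202,-62,617/15, 591/11,242.36,307,665, 731,892]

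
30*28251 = 847530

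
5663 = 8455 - 2792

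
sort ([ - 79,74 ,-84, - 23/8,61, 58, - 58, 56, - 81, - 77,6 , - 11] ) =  [ - 84 , - 81, - 79, - 77,  -  58,-11, - 23/8 , 6,56,58, 61,74]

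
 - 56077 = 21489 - 77566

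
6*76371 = 458226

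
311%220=91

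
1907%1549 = 358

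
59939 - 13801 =46138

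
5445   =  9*605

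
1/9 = 1/9 = 0.11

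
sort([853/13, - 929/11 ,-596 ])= [ - 596, - 929/11,853/13] 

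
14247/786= 4749/262 = 18.13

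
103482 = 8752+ 94730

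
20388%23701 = 20388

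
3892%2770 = 1122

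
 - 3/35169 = - 1 + 11722/11723=-0.00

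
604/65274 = 302/32637 = 0.01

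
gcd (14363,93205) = 1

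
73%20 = 13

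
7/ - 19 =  - 1 + 12/19=- 0.37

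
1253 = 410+843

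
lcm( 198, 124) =12276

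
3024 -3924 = -900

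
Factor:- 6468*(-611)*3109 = 12286606332 = 2^2*3^1*7^2*11^1*13^1 * 47^1*3109^1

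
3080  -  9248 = -6168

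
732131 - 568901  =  163230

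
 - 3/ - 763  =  3/763 = 0.00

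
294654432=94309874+200344558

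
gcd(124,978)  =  2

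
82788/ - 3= - 27596 + 0/1 = - 27596.00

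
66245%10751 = 1739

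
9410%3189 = 3032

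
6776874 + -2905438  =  3871436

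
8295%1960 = 455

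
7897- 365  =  7532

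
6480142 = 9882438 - 3402296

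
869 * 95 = 82555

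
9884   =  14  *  706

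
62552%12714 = 11696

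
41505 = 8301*5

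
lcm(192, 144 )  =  576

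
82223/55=1494+53/55 = 1494.96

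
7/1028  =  7/1028 = 0.01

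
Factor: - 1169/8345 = -5^(  -  1 )*7^1*167^1*1669^( - 1 ) 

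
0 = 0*404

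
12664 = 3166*4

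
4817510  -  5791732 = -974222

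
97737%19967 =17869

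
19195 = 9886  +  9309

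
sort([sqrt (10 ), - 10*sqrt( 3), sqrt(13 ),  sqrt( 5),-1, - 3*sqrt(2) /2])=[ - 10*sqrt ( 3), - 3*sqrt(2)/2, - 1, sqrt( 5 ), sqrt( 10 ), sqrt( 13)]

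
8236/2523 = 3+23/87  =  3.26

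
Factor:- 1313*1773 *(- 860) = 2^2*3^2*5^1*13^1*43^1*101^1*197^1 = 2002036140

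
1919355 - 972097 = 947258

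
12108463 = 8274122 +3834341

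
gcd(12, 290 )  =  2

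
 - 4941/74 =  - 67+17/74 = - 66.77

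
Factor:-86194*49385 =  - 2^1*5^1*7^1*17^1*71^1 * 83^1*607^1=- 4256690690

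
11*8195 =90145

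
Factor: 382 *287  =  109634 = 2^1*7^1*41^1 * 191^1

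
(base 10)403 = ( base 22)I7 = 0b110010011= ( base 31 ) D0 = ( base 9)487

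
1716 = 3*572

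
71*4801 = 340871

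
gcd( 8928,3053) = 1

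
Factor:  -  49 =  - 7^2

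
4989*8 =39912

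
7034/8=879 + 1/4 = 879.25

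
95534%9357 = 1964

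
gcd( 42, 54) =6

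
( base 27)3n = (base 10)104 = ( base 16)68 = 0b1101000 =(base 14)76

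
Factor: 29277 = 3^2*3253^1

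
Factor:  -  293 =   -  293^1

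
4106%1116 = 758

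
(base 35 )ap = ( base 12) 273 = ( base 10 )375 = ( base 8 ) 567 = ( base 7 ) 1044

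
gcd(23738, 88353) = 1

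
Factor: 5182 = 2^1*2591^1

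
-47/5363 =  - 47/5363  =  -  0.01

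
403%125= 28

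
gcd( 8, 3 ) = 1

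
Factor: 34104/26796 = 14/11= 2^1*7^1*11^( - 1) 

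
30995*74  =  2293630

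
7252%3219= 814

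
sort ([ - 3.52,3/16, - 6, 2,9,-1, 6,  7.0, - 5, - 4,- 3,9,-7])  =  [ - 7,- 6, - 5, - 4, - 3.52,  -  3, - 1, 3/16 , 2,6,  7.0,9,9] 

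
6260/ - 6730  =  - 626/673 = - 0.93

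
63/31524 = 21/10508 = 0.00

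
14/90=7/45 = 0.16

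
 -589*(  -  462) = 272118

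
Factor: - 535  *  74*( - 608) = 2^6 *5^1*19^1*37^1*107^1 = 24070720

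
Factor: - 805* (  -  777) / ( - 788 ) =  - 625485/788 = - 2^( - 2 )*3^1*5^1*7^2*23^1 *37^1*197^( - 1 )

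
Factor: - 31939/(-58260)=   2^( - 2 ) * 3^( - 1) * 5^(-1)*19^1*41^2*971^ ( - 1) 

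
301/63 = 43/9 = 4.78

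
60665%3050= 2715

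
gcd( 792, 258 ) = 6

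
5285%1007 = 250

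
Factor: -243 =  - 3^5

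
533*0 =0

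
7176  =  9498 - 2322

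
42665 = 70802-28137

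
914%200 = 114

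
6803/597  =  6803/597= 11.40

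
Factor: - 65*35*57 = - 3^1 * 5^2*7^1*13^1*19^1 = - 129675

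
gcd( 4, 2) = 2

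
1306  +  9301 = 10607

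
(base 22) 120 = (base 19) 18F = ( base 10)528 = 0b1000010000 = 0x210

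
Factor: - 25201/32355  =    -  3^(  -  2 )*5^(-1)* 11^1*29^1*79^1*719^( -1 ) 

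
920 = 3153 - 2233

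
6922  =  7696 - 774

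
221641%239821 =221641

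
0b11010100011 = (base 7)4645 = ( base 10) 1699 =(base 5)23244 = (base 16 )6a3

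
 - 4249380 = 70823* ( - 60)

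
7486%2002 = 1480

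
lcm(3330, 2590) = 23310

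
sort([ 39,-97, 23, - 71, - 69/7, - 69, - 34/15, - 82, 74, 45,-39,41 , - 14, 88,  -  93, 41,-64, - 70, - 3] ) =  [-97, - 93,  -  82, - 71, - 70, - 69, - 64, - 39,-14, - 69/7,-3, - 34/15, 23, 39,41, 41,45,74,  88 ] 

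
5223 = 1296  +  3927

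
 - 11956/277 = - 44 + 232/277 = - 43.16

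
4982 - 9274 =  - 4292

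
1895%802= 291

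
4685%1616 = 1453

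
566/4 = 283/2= 141.50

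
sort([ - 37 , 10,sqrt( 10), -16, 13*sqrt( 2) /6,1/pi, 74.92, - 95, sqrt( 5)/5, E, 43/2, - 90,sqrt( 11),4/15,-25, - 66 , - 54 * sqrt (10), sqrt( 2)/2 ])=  [ - 54*sqrt(  10), - 95, - 90, - 66, - 37,-25, - 16, 4/15, 1/pi , sqrt( 5)/5,sqrt( 2) /2, E,13*sqrt( 2 )/6,sqrt(10 ),sqrt( 11 ), 10, 43/2, 74.92 ] 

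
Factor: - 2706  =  - 2^1 * 3^1 * 11^1*41^1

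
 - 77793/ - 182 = 77793/182=   427.43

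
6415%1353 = 1003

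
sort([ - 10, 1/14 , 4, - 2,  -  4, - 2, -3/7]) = [ - 10, - 4 , - 2, - 2, - 3/7, 1/14, 4] 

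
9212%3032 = 116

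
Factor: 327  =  3^1 * 109^1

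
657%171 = 144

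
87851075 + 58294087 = 146145162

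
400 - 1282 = - 882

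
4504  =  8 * 563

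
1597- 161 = 1436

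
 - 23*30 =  - 690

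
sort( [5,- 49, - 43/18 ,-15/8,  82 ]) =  [- 49,  -  43/18, -15/8, 5,82]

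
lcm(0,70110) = 0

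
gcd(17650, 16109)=1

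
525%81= 39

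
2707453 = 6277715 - 3570262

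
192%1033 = 192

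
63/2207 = 63/2207 = 0.03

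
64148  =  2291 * 28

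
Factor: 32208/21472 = 3/2 = 2^ ( - 1)*3^1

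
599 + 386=985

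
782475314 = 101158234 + 681317080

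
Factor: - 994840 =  - 2^3*5^1*7^1*11^1*17^1*19^1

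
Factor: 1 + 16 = 17= 17^1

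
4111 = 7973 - 3862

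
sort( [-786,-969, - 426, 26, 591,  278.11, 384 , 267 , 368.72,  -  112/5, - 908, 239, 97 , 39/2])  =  [ - 969 , - 908,-786, - 426, - 112/5 , 39/2,26 , 97,239,267,278.11,368.72,384, 591]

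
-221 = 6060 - 6281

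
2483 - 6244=  -  3761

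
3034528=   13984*217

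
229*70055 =16042595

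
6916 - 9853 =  - 2937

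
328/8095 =328/8095  =  0.04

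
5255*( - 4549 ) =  - 23904995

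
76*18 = 1368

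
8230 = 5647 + 2583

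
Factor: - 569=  - 569^1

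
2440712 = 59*41368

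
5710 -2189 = 3521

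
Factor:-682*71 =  -48422 = - 2^1*11^1*31^1*71^1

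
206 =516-310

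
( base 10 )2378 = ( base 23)4B9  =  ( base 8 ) 4512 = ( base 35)1WX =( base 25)3K3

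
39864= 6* 6644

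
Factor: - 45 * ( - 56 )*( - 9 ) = - 22680 = -2^3 * 3^4*5^1*7^1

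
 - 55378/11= - 5035 + 7/11=- 5034.36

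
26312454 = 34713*758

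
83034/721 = 115 + 17/103 = 115.17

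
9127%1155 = 1042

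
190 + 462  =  652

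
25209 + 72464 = 97673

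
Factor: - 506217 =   -  3^1*19^1*83^1*107^1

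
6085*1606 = 9772510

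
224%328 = 224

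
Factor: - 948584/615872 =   -  118573/76984  =  - 2^(-3 )*7^1 * 13^1*1303^1*9623^( - 1)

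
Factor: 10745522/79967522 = 5372761/39983761 = 5372761^1*  39983761^(-1 ) 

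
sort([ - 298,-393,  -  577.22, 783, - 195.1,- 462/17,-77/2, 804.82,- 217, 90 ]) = [  -  577.22, - 393, - 298,- 217, -195.1, - 77/2, - 462/17, 90, 783, 804.82]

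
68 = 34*2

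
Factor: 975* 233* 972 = 2^2 * 3^6*5^2*13^1*233^1 = 220814100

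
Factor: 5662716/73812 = 6151^ (-1 ) *471893^1 = 471893/6151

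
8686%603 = 244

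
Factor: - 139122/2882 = -531/11=- 3^2*11^( - 1)*59^1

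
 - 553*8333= - 4608149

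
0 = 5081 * 0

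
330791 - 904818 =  - 574027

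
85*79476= 6755460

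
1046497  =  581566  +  464931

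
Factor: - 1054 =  - 2^1*17^1*31^1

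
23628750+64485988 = 88114738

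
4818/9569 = 4818/9569 = 0.50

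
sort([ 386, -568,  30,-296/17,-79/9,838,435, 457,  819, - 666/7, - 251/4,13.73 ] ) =[ -568,-666/7,-251/4,-296/17 , - 79/9,  13.73, 30,  386,  435, 457,819, 838 ] 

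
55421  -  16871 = 38550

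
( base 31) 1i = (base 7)100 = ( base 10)49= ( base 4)301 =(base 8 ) 61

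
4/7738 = 2/3869 = 0.00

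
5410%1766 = 112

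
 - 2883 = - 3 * 961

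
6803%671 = 93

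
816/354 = 136/59 = 2.31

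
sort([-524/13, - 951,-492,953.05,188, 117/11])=[-951,-492, - 524/13,117/11, 188,953.05]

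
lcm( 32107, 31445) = 3050165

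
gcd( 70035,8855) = 805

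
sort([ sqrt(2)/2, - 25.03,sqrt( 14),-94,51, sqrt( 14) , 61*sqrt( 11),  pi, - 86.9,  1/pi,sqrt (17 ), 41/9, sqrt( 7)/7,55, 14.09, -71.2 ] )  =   [ - 94, - 86.9, - 71.2, - 25.03, 1/pi,sqrt ( 7)/7, sqrt( 2)/2,pi , sqrt ( 14), sqrt( 14),sqrt(17 ), 41/9,14.09,  51,55,  61 * sqrt( 11) ] 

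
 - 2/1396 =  - 1+697/698  =  - 0.00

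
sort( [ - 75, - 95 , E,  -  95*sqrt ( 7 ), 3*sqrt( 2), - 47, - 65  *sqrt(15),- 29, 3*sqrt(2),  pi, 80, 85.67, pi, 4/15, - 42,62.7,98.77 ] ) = [  -  65*sqrt( 15), - 95*sqrt( 7), - 95, - 75, - 47,-42, - 29, 4/15, E,  pi , pi, 3*sqrt( 2 ),3*sqrt(2),62.7, 80,  85.67,98.77 ] 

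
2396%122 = 78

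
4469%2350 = 2119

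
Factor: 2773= 47^1*59^1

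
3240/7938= 20/49=   0.41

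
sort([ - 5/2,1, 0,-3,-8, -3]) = [-8, - 3, - 3,-5/2, 0, 1]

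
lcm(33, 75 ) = 825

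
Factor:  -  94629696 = - 2^6*3^1 *7^1*181^1*389^1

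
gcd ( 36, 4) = 4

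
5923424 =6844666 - 921242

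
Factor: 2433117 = 3^1*811039^1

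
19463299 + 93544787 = 113008086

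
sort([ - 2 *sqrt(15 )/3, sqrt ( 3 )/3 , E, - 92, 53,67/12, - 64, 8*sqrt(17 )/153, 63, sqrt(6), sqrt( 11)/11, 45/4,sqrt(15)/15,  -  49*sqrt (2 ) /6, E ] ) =[- 92, - 64, - 49*sqrt( 2 )/6,  -  2*sqrt ( 15)/3, 8*sqrt( 17 ) /153 , sqrt( 15 ) /15,sqrt(11) /11,  sqrt(3 )/3, sqrt(6) , E,E, 67/12, 45/4,53, 63] 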